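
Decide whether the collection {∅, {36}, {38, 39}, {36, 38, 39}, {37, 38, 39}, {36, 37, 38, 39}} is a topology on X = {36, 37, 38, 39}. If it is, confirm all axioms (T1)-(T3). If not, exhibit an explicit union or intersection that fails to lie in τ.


τ IS a topology on X.

Axiom (T1): ∅ ∈ τ? Yes; X ∈ τ? Yes.
Axiom (T2/T3): check pairwise unions and intersections of members of τ.
All pairwise intersections and unions checked — each lies in τ. Therefore τ satisfies (T1), (T2), (T3): it IS a topology on X.


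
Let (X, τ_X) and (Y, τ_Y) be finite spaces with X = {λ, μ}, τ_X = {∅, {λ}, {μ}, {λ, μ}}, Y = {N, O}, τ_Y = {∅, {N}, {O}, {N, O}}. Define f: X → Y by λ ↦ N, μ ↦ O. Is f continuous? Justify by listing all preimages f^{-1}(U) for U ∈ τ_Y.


f IS continuous.

Compute f^{-1}(U) for each U ∈ τ_Y:
  U = ∅: f^{-1}(U) = ∅ ∈ τ_X ✓.
  U = {N}: f^{-1}(U) = {λ} ∈ τ_X ✓.
  U = {O}: f^{-1}(U) = {μ} ∈ τ_X ✓.
  U = {N, O}: f^{-1}(U) = {λ, μ} ∈ τ_X ✓.
Every preimage lies in τ_X, so f IS continuous.


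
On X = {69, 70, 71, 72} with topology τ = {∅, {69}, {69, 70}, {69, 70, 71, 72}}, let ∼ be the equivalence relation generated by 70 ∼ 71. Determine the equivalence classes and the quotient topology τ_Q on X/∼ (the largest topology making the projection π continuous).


X/∼ = {[69], [70=71], [72]}; |τ_Q| = 3.

Equivalence classes: [69], [70=71], [72].
Quotient map π: X → X/∼ sends 69 ↦ [69], 70 ↦ [70=71], 71 ↦ [70=71], 72 ↦ [72].
For each subset V ⊆ X/∼, compute π^{-1}(V) ⊆ X and check whether π^{-1}(V) ∈ τ. V is open in τ_Q iff π^{-1}(V) ∈ τ.
  V = {}: π^{-1}(V) = ∅ ∈ τ ✓.
  V = {[69]}: π^{-1}(V) = {69} ∈ τ ✓.
  V = {[70=71]}: π^{-1}(V) = {70, 71} ∉ τ ✗.
  V = {[69], [70=71]}: π^{-1}(V) = {69, 70, 71} ∉ τ ✗.
  V = {[72]}: π^{-1}(V) = {72} ∉ τ ✗.
  V = {[69], [72]}: π^{-1}(V) = {69, 72} ∉ τ ✗.
  V = {[70=71], [72]}: π^{-1}(V) = {70, 71, 72} ∉ τ ✗.
  V = {[69], [70=71], [72]}: π^{-1}(V) = {69, 70, 71, 72} ∈ τ ✓.
Open sets in the quotient: τ_Q = {{}, {[69]}, {[69], [70=71], [72]}} (3 elements).


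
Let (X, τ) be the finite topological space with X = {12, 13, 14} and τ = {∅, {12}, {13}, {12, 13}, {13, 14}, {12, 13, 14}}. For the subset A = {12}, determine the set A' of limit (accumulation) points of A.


A' = ∅

For each x ∈ X, list the open sets U ∈ τ with x ∈ U, then check whether U ∩ (A ∖ {x}) ≠ ∅ for every such U.
  x = 12: open {12} ∋ x has {12} ∩ (A ∖ {12}) = ∅, so x is NOT a limit point.
  x = 13: open {13} ∋ x has {13} ∩ (A ∖ {13}) = ∅, so x is NOT a limit point.
  x = 14: open {13, 14} ∋ x has {13, 14} ∩ (A ∖ {14}) = ∅, so x is NOT a limit point.
Collecting: A' = ∅.


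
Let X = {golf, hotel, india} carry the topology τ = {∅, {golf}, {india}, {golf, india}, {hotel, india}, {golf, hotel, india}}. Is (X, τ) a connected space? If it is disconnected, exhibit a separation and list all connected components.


(X, τ) is disconnected; components = [{golf}, {hotel, india}].

Find clopen sets (U ∈ τ with X ∖ U ∈ τ):
  U = ∅, X ∖ U = {golf, hotel, india} — both open, so U is clopen.
  U = {golf}, X ∖ U = {hotel, india} — both open, so U is clopen.
  U = {hotel, india}, X ∖ U = {golf} — both open, so U is clopen.
  U = {golf, hotel, india}, X ∖ U = ∅ — both open, so U is clopen.
Nontrivial clopen(s) exist: e.g. {hotel, india}. So (X, τ) is disconnected.
Compute connected components by grouping points that agree on all clopens:
  component: {golf}
  component: {hotel, india}


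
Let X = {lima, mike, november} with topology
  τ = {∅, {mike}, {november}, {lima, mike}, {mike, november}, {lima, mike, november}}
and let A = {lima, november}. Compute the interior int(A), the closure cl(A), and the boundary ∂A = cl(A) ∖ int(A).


int(A) = {november}, cl(A) = {lima, november}, ∂A = {lima}.

Closed sets in (X, τ) are complements of opens:
  closed(X, τ) = {∅, {lima}, {november}, {lima, mike}, {lima, november}, {lima, mike, november}}.
int(A) = ⋃ {U ∈ τ : U ⊆ A}. Opens contained in A: ∅, {november}.
Taking the union of these: int(A) = {november}.
cl(A) = ⋂ {C closed : A ⊆ C}. Closed sets containing A: {lima, november}, {lima, mike, november}.
Intersecting these: cl(A) = {lima, november}.
∂A = cl(A) ∖ int(A) = {lima, november} ∖ {november} = {lima}.


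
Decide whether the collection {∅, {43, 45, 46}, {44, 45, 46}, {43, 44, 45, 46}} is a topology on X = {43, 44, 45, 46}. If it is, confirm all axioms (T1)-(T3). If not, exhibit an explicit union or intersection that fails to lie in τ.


τ is NOT a topology on X.

Axiom (T1): ∅ ∈ τ? Yes; X ∈ τ? Yes.
Axiom (T2/T3): check pairwise unions and intersections of members of τ.
Counterexample for (T3): {43, 45, 46} ∩ {44, 45, 46} = {45, 46} ∉ τ. Therefore τ is NOT a topology.


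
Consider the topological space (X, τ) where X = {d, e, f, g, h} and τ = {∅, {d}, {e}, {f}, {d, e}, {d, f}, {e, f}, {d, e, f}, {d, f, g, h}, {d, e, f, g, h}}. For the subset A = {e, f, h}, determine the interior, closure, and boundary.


int(A) = {e, f}, cl(A) = {e, f, g, h}, ∂A = {g, h}.

Closed sets in (X, τ) are complements of opens:
  closed(X, τ) = {∅, {e}, {g, h}, {d, g, h}, {e, g, h}, {f, g, h}, {d, e, g, h}, {d, f, g, h}, {e, f, g, h}, {d, e, f, g, h}}.
int(A) = ⋃ {U ∈ τ : U ⊆ A}. Opens contained in A: ∅, {e}, {f}, {e, f}.
Taking the union of these: int(A) = {e, f}.
cl(A) = ⋂ {C closed : A ⊆ C}. Closed sets containing A: {e, f, g, h}, {d, e, f, g, h}.
Intersecting these: cl(A) = {e, f, g, h}.
∂A = cl(A) ∖ int(A) = {e, f, g, h} ∖ {e, f} = {g, h}.


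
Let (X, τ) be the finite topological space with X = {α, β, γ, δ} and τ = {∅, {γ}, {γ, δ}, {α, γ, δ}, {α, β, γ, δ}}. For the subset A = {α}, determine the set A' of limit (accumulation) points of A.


A' = {β}

For each x ∈ X, list the open sets U ∈ τ with x ∈ U, then check whether U ∩ (A ∖ {x}) ≠ ∅ for every such U.
  x = α: open {α, γ, δ} ∋ x has {α, γ, δ} ∩ (A ∖ {α}) = ∅, so x is NOT a limit point.
  x = β: opens ∋ x are {α, β, γ, δ}; each meets A ∖ {β}, so x IS a limit point.
  x = γ: open {γ} ∋ x has {γ} ∩ (A ∖ {γ}) = ∅, so x is NOT a limit point.
  x = δ: open {γ, δ} ∋ x has {γ, δ} ∩ (A ∖ {δ}) = ∅, so x is NOT a limit point.
Collecting: A' = {β}.


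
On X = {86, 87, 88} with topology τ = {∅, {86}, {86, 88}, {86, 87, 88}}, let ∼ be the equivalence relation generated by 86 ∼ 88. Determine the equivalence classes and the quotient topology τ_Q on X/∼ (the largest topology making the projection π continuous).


X/∼ = {[86=88], [87]}; |τ_Q| = 3.

Equivalence classes: [86=88], [87].
Quotient map π: X → X/∼ sends 86 ↦ [86=88], 87 ↦ [87], 88 ↦ [86=88].
For each subset V ⊆ X/∼, compute π^{-1}(V) ⊆ X and check whether π^{-1}(V) ∈ τ. V is open in τ_Q iff π^{-1}(V) ∈ τ.
  V = {}: π^{-1}(V) = ∅ ∈ τ ✓.
  V = {[86=88]}: π^{-1}(V) = {86, 88} ∈ τ ✓.
  V = {[87]}: π^{-1}(V) = {87} ∉ τ ✗.
  V = {[86=88], [87]}: π^{-1}(V) = {86, 87, 88} ∈ τ ✓.
Open sets in the quotient: τ_Q = {{}, {[86=88]}, {[86=88], [87]}} (3 elements).


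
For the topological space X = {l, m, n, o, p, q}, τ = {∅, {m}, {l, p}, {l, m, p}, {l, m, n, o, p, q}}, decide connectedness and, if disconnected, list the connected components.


(X, τ) is connected.

Find clopen sets (U ∈ τ with X ∖ U ∈ τ):
  U = ∅, X ∖ U = {l, m, n, o, p, q} — both open, so U is clopen.
  U = {l, m, n, o, p, q}, X ∖ U = ∅ — both open, so U is clopen.
Only trivial clopens (∅ and X) exist, so (X, τ) is connected.
Compute connected components by grouping points that agree on all clopens:
  component: {l, m, n, o, p, q}


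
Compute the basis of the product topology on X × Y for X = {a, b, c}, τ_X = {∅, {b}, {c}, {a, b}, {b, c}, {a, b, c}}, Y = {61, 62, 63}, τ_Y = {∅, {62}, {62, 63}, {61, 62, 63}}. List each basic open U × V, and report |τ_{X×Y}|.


Basis B = {∅ × ∅, {b} × {62}, {c} × {62}, {a, b} × {62}, {b} × {62, 63}, {b, c} × {62}, {c} × {62, 63}, {a, b, c} × {62}, {b} × {61, 62, 63}, {c} × {61, 62, 63}, {a, b} × {62, 63}, {b, c} × {62, 63}, {a, b} × {61, 62, 63}, {a, b, c} × {62, 63}, {b, c} × {61, 62, 63}, {a, b, c} × {61, 62, 63}}; |τ_{X×Y}| = 40.

Enumerate products U × V with U ∈ τ_X, V ∈ τ_Y (deduplicated):
  ∅ × ∅ = {} (∅)
  {b} × {62} = {(b,62)}
  {c} × {62} = {(c,62)}
  {a, b} × {62} = {(a,62), (b,62)}
  {b} × {62, 63} = {(b,62), (b,63)}
  {b, c} × {62} = {(b,62), (c,62)}
  {c} × {62, 63} = {(c,62), (c,63)}
  {a, b, c} × {62} = {(a,62), (b,62), (c,62)}
  {b} × {61, 62, 63} = {(b,61), (b,62), (b,63)}
  {c} × {61, 62, 63} = {(c,61), (c,62), (c,63)}
  {a, b} × {62, 63} = {(a,62), (a,63), (b,62), (b,63)}
  {b, c} × {62, 63} = {(b,62), (b,63), (c,62), (c,63)}
  {a, b} × {61, 62, 63} = {(a,61), (a,62), (a,63), (b,61), (b,62), (b,63)}
  {a, b, c} × {62, 63} = {(a,62), (a,63), (b,62), (b,63), (c,62), (c,63)}
  {b, c} × {61, 62, 63} = {(b,61), (b,62), (b,63), (c,61), (c,62), (c,63)}
  {a, b, c} × {61, 62, 63} = {(a,61), (a,62), (a,63), (b,61), (b,62), (b,63), (c,61), (c,62), (c,63)}
These 16 distinct sets form the basis B.
Close under arbitrary unions to get τ_{X×Y}; counting gives |τ_{X×Y}| = 40.


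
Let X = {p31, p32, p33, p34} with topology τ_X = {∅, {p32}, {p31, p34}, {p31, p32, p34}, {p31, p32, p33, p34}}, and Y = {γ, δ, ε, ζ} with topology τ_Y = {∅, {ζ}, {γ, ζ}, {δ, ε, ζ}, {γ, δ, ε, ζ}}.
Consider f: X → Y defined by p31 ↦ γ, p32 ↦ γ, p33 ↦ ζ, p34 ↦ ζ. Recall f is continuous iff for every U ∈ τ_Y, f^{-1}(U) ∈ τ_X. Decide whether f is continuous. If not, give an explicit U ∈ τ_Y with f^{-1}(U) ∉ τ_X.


f is NOT continuous.

Compute f^{-1}(U) for each U ∈ τ_Y:
  U = ∅: f^{-1}(U) = ∅ ∈ τ_X ✓.
  U = {ζ}: f^{-1}(U) = {p33, p34} ∉ τ_X ✗.
  U = {γ, ζ}: f^{-1}(U) = {p31, p32, p33, p34} ∈ τ_X ✓.
  U = {δ, ε, ζ}: f^{-1}(U) = {p33, p34} ∉ τ_X ✗.
  U = {γ, δ, ε, ζ}: f^{-1}(U) = {p31, p32, p33, p34} ∈ τ_X ✓.
Found U = {ζ} with f^{-1}(U) = {p33, p34} not in τ_X. Therefore f is NOT continuous.


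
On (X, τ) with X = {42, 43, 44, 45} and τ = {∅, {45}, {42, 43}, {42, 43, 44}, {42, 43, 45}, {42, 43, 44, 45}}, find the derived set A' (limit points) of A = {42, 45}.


A' = {43, 44}

For each x ∈ X, list the open sets U ∈ τ with x ∈ U, then check whether U ∩ (A ∖ {x}) ≠ ∅ for every such U.
  x = 42: open {42, 43} ∋ x has {42, 43} ∩ (A ∖ {42}) = ∅, so x is NOT a limit point.
  x = 43: opens ∋ x are {42, 43}, {42, 43, 44}, {42, 43, 45}, {42, 43, 44, 45}; each meets A ∖ {43}, so x IS a limit point.
  x = 44: opens ∋ x are {42, 43, 44}, {42, 43, 44, 45}; each meets A ∖ {44}, so x IS a limit point.
  x = 45: open {45} ∋ x has {45} ∩ (A ∖ {45}) = ∅, so x is NOT a limit point.
Collecting: A' = {43, 44}.


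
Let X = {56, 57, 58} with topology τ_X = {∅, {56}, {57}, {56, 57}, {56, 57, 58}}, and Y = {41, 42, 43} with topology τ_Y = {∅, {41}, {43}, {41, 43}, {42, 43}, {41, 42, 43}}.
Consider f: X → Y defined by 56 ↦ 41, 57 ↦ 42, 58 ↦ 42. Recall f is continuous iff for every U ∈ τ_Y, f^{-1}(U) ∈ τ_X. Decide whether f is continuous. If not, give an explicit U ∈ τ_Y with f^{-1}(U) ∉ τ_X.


f is NOT continuous.

Compute f^{-1}(U) for each U ∈ τ_Y:
  U = ∅: f^{-1}(U) = ∅ ∈ τ_X ✓.
  U = {41}: f^{-1}(U) = {56} ∈ τ_X ✓.
  U = {43}: f^{-1}(U) = ∅ ∈ τ_X ✓.
  U = {41, 43}: f^{-1}(U) = {56} ∈ τ_X ✓.
  U = {42, 43}: f^{-1}(U) = {57, 58} ∉ τ_X ✗.
  U = {41, 42, 43}: f^{-1}(U) = {56, 57, 58} ∈ τ_X ✓.
Found U = {42, 43} with f^{-1}(U) = {57, 58} not in τ_X. Therefore f is NOT continuous.


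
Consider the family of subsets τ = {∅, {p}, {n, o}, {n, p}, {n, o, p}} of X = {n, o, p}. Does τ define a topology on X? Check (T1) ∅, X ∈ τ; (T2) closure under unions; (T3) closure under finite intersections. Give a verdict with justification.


τ is NOT a topology on X.

Axiom (T1): ∅ ∈ τ? Yes; X ∈ τ? Yes.
Axiom (T2/T3): check pairwise unions and intersections of members of τ.
Counterexample for (T3): {n, o} ∩ {n, p} = {n} ∉ τ. Therefore τ is NOT a topology.


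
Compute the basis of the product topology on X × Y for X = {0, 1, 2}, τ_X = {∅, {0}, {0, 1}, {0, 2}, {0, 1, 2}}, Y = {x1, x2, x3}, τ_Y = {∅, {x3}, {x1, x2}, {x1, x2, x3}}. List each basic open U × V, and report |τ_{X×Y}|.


Basis B = {∅ × ∅, {0} × {x3}, {0} × {x1, x2}, {0, 1} × {x3}, {0, 2} × {x3}, {0} × {x1, x2, x3}, {0, 1, 2} × {x3}, {0, 1} × {x1, x2}, {0, 2} × {x1, x2}, {0, 1} × {x1, x2, x3}, {0, 2} × {x1, x2, x3}, {0, 1, 2} × {x1, x2}, {0, 1, 2} × {x1, x2, x3}}; |τ_{X×Y}| = 25.

Enumerate products U × V with U ∈ τ_X, V ∈ τ_Y (deduplicated):
  ∅ × ∅ = {} (∅)
  {0} × {x3} = {(0,x3)}
  {0} × {x1, x2} = {(0,x1), (0,x2)}
  {0, 1} × {x3} = {(0,x3), (1,x3)}
  {0, 2} × {x3} = {(0,x3), (2,x3)}
  {0} × {x1, x2, x3} = {(0,x1), (0,x2), (0,x3)}
  {0, 1, 2} × {x3} = {(0,x3), (1,x3), (2,x3)}
  {0, 1} × {x1, x2} = {(0,x1), (0,x2), (1,x1), (1,x2)}
  {0, 2} × {x1, x2} = {(0,x1), (0,x2), (2,x1), (2,x2)}
  {0, 1} × {x1, x2, x3} = {(0,x1), (0,x2), (0,x3), (1,x1), (1,x2), (1,x3)}
  {0, 2} × {x1, x2, x3} = {(0,x1), (0,x2), (0,x3), (2,x1), (2,x2), (2,x3)}
  {0, 1, 2} × {x1, x2} = {(0,x1), (0,x2), (1,x1), (1,x2), (2,x1), (2,x2)}
  {0, 1, 2} × {x1, x2, x3} = {(0,x1), (0,x2), (0,x3), (1,x1), (1,x2), (1,x3), (2,x1), (2,x2), (2,x3)}
These 13 distinct sets form the basis B.
Close under arbitrary unions to get τ_{X×Y}; counting gives |τ_{X×Y}| = 25.


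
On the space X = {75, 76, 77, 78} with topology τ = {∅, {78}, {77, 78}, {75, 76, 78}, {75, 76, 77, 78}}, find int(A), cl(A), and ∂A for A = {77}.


int(A) = ∅, cl(A) = {77}, ∂A = {77}.

Closed sets in (X, τ) are complements of opens:
  closed(X, τ) = {∅, {77}, {75, 76}, {75, 76, 77}, {75, 76, 77, 78}}.
int(A) = ⋃ {U ∈ τ : U ⊆ A}. Opens contained in A: ∅.
Taking the union of these: int(A) = ∅.
cl(A) = ⋂ {C closed : A ⊆ C}. Closed sets containing A: {77}, {75, 76, 77}, {75, 76, 77, 78}.
Intersecting these: cl(A) = {77}.
∂A = cl(A) ∖ int(A) = {77} ∖ ∅ = {77}.


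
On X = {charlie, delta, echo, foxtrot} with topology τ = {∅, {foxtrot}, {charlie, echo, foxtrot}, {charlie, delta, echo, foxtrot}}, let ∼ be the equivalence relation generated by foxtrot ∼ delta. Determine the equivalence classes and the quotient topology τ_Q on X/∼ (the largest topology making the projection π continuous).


X/∼ = {[charlie], [delta=foxtrot], [echo]}; |τ_Q| = 2.

Equivalence classes: [charlie], [delta=foxtrot], [echo].
Quotient map π: X → X/∼ sends charlie ↦ [charlie], delta ↦ [delta=foxtrot], echo ↦ [echo], foxtrot ↦ [delta=foxtrot].
For each subset V ⊆ X/∼, compute π^{-1}(V) ⊆ X and check whether π^{-1}(V) ∈ τ. V is open in τ_Q iff π^{-1}(V) ∈ τ.
  V = {}: π^{-1}(V) = ∅ ∈ τ ✓.
  V = {[charlie]}: π^{-1}(V) = {charlie} ∉ τ ✗.
  V = {[delta=foxtrot]}: π^{-1}(V) = {delta, foxtrot} ∉ τ ✗.
  V = {[charlie], [delta=foxtrot]}: π^{-1}(V) = {charlie, delta, foxtrot} ∉ τ ✗.
  V = {[echo]}: π^{-1}(V) = {echo} ∉ τ ✗.
  V = {[charlie], [echo]}: π^{-1}(V) = {charlie, echo} ∉ τ ✗.
  V = {[delta=foxtrot], [echo]}: π^{-1}(V) = {delta, echo, foxtrot} ∉ τ ✗.
  V = {[charlie], [delta=foxtrot], [echo]}: π^{-1}(V) = {charlie, delta, echo, foxtrot} ∈ τ ✓.
Open sets in the quotient: τ_Q = {{}, {[charlie], [delta=foxtrot], [echo]}} (2 elements).


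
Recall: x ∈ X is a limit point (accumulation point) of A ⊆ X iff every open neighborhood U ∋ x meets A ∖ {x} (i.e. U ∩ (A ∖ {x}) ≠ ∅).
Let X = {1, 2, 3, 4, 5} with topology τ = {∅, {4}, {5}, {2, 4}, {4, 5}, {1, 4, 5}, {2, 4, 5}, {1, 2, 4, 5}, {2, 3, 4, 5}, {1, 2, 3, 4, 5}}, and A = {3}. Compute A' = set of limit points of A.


A' = ∅

For each x ∈ X, list the open sets U ∈ τ with x ∈ U, then check whether U ∩ (A ∖ {x}) ≠ ∅ for every such U.
  x = 1: open {1, 4, 5} ∋ x has {1, 4, 5} ∩ (A ∖ {1}) = ∅, so x is NOT a limit point.
  x = 2: open {2, 4} ∋ x has {2, 4} ∩ (A ∖ {2}) = ∅, so x is NOT a limit point.
  x = 3: open {2, 3, 4, 5} ∋ x has {2, 3, 4, 5} ∩ (A ∖ {3}) = ∅, so x is NOT a limit point.
  x = 4: open {4} ∋ x has {4} ∩ (A ∖ {4}) = ∅, so x is NOT a limit point.
  x = 5: open {5} ∋ x has {5} ∩ (A ∖ {5}) = ∅, so x is NOT a limit point.
Collecting: A' = ∅.


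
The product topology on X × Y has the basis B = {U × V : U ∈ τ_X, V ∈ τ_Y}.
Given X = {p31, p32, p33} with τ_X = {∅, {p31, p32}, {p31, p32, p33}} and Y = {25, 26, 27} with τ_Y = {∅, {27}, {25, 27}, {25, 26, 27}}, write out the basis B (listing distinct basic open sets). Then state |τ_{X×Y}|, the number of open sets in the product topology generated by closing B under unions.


Basis B = {∅ × ∅, {p31, p32} × {27}, {p31, p32, p33} × {27}, {p31, p32} × {25, 27}, {p31, p32} × {25, 26, 27}, {p31, p32, p33} × {25, 27}, {p31, p32, p33} × {25, 26, 27}}; |τ_{X×Y}| = 10.

Enumerate products U × V with U ∈ τ_X, V ∈ τ_Y (deduplicated):
  ∅ × ∅ = {} (∅)
  {p31, p32} × {27} = {(p31,27), (p32,27)}
  {p31, p32, p33} × {27} = {(p31,27), (p32,27), (p33,27)}
  {p31, p32} × {25, 27} = {(p31,25), (p31,27), (p32,25), (p32,27)}
  {p31, p32} × {25, 26, 27} = {(p31,25), (p31,26), (p31,27), (p32,25), (p32,26), (p32,27)}
  {p31, p32, p33} × {25, 27} = {(p31,25), (p31,27), (p32,25), (p32,27), (p33,25), (p33,27)}
  {p31, p32, p33} × {25, 26, 27} = {(p31,25), (p31,26), (p31,27), (p32,25), (p32,26), (p32,27), (p33,25), (p33,26), (p33,27)}
These 7 distinct sets form the basis B.
Close under arbitrary unions to get τ_{X×Y}; counting gives |τ_{X×Y}| = 10.


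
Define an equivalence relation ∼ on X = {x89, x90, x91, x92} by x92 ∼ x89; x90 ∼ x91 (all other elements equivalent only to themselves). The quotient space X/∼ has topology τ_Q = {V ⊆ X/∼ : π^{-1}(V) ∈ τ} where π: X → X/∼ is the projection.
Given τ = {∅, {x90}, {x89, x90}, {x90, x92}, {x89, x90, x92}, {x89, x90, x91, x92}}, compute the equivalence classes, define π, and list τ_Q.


X/∼ = {[x89=x92], [x90=x91]}; |τ_Q| = 2.

Equivalence classes: [x89=x92], [x90=x91].
Quotient map π: X → X/∼ sends x89 ↦ [x89=x92], x90 ↦ [x90=x91], x91 ↦ [x90=x91], x92 ↦ [x89=x92].
For each subset V ⊆ X/∼, compute π^{-1}(V) ⊆ X and check whether π^{-1}(V) ∈ τ. V is open in τ_Q iff π^{-1}(V) ∈ τ.
  V = {}: π^{-1}(V) = ∅ ∈ τ ✓.
  V = {[x89=x92]}: π^{-1}(V) = {x89, x92} ∉ τ ✗.
  V = {[x90=x91]}: π^{-1}(V) = {x90, x91} ∉ τ ✗.
  V = {[x89=x92], [x90=x91]}: π^{-1}(V) = {x89, x90, x91, x92} ∈ τ ✓.
Open sets in the quotient: τ_Q = {{}, {[x89=x92], [x90=x91]}} (2 elements).


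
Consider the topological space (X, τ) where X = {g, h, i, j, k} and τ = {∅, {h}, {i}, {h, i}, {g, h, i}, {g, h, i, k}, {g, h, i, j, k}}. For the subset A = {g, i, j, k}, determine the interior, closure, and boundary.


int(A) = {i}, cl(A) = {g, i, j, k}, ∂A = {g, j, k}.

Closed sets in (X, τ) are complements of opens:
  closed(X, τ) = {∅, {j}, {j, k}, {g, j, k}, {g, h, j, k}, {g, i, j, k}, {g, h, i, j, k}}.
int(A) = ⋃ {U ∈ τ : U ⊆ A}. Opens contained in A: ∅, {i}.
Taking the union of these: int(A) = {i}.
cl(A) = ⋂ {C closed : A ⊆ C}. Closed sets containing A: {g, i, j, k}, {g, h, i, j, k}.
Intersecting these: cl(A) = {g, i, j, k}.
∂A = cl(A) ∖ int(A) = {g, i, j, k} ∖ {i} = {g, j, k}.


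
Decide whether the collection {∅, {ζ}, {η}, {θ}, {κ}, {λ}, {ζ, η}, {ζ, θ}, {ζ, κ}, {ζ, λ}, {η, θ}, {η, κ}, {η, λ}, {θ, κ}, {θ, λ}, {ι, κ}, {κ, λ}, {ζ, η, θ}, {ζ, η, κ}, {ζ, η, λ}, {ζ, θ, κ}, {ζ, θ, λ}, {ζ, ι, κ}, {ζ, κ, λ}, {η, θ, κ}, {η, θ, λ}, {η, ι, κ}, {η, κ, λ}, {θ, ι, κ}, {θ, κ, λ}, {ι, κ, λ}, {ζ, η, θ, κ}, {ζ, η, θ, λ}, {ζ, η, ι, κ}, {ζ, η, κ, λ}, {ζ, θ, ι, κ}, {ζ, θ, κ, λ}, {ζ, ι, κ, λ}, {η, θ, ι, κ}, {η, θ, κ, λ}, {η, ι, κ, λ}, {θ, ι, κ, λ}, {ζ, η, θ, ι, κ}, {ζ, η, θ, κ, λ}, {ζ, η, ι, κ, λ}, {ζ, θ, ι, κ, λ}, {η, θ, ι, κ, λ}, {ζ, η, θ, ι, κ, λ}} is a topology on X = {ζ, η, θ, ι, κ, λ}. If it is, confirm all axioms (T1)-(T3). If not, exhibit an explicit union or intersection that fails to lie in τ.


τ IS a topology on X.

Axiom (T1): ∅ ∈ τ? Yes; X ∈ τ? Yes.
Axiom (T2/T3): check pairwise unions and intersections of members of τ.
All pairwise intersections and unions checked — each lies in τ. Therefore τ satisfies (T1), (T2), (T3): it IS a topology on X.


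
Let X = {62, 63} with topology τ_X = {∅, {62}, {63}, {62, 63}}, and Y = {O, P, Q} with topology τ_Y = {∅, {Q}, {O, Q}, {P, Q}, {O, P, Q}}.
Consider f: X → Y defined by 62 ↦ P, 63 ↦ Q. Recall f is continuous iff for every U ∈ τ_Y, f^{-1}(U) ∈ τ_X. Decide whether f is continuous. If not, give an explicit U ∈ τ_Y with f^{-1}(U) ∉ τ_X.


f IS continuous.

Compute f^{-1}(U) for each U ∈ τ_Y:
  U = ∅: f^{-1}(U) = ∅ ∈ τ_X ✓.
  U = {Q}: f^{-1}(U) = {63} ∈ τ_X ✓.
  U = {O, Q}: f^{-1}(U) = {63} ∈ τ_X ✓.
  U = {P, Q}: f^{-1}(U) = {62, 63} ∈ τ_X ✓.
  U = {O, P, Q}: f^{-1}(U) = {62, 63} ∈ τ_X ✓.
Every preimage lies in τ_X, so f IS continuous.


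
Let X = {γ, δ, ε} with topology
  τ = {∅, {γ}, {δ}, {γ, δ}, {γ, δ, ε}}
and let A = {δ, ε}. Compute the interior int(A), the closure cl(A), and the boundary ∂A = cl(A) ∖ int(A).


int(A) = {δ}, cl(A) = {δ, ε}, ∂A = {ε}.

Closed sets in (X, τ) are complements of opens:
  closed(X, τ) = {∅, {ε}, {γ, ε}, {δ, ε}, {γ, δ, ε}}.
int(A) = ⋃ {U ∈ τ : U ⊆ A}. Opens contained in A: ∅, {δ}.
Taking the union of these: int(A) = {δ}.
cl(A) = ⋂ {C closed : A ⊆ C}. Closed sets containing A: {δ, ε}, {γ, δ, ε}.
Intersecting these: cl(A) = {δ, ε}.
∂A = cl(A) ∖ int(A) = {δ, ε} ∖ {δ} = {ε}.


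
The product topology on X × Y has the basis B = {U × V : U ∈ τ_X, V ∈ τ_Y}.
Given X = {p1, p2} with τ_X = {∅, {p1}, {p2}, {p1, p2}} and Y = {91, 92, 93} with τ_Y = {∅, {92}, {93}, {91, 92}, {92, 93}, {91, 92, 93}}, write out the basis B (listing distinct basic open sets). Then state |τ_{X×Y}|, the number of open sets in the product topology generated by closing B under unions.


Basis B = {∅ × ∅, {p1} × {92}, {p1} × {93}, {p2} × {92}, {p2} × {93}, {p1} × {91, 92}, {p1} × {92, 93}, {p1, p2} × {92}, {p1, p2} × {93}, {p2} × {91, 92}, {p2} × {92, 93}, {p1} × {91, 92, 93}, {p2} × {91, 92, 93}, {p1, p2} × {91, 92}, {p1, p2} × {92, 93}, {p1, p2} × {91, 92, 93}}; |τ_{X×Y}| = 36.

Enumerate products U × V with U ∈ τ_X, V ∈ τ_Y (deduplicated):
  ∅ × ∅ = {} (∅)
  {p1} × {92} = {(p1,92)}
  {p1} × {93} = {(p1,93)}
  {p2} × {92} = {(p2,92)}
  {p2} × {93} = {(p2,93)}
  {p1} × {91, 92} = {(p1,91), (p1,92)}
  {p1} × {92, 93} = {(p1,92), (p1,93)}
  {p1, p2} × {92} = {(p1,92), (p2,92)}
  {p1, p2} × {93} = {(p1,93), (p2,93)}
  {p2} × {91, 92} = {(p2,91), (p2,92)}
  {p2} × {92, 93} = {(p2,92), (p2,93)}
  {p1} × {91, 92, 93} = {(p1,91), (p1,92), (p1,93)}
  {p2} × {91, 92, 93} = {(p2,91), (p2,92), (p2,93)}
  {p1, p2} × {91, 92} = {(p1,91), (p1,92), (p2,91), (p2,92)}
  {p1, p2} × {92, 93} = {(p1,92), (p1,93), (p2,92), (p2,93)}
  {p1, p2} × {91, 92, 93} = {(p1,91), (p1,92), (p1,93), (p2,91), (p2,92), (p2,93)}
These 16 distinct sets form the basis B.
Close under arbitrary unions to get τ_{X×Y}; counting gives |τ_{X×Y}| = 36.


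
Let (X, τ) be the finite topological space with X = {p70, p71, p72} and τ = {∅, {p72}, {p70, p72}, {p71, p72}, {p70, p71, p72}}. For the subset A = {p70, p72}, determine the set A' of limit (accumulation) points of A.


A' = {p70, p71}

For each x ∈ X, list the open sets U ∈ τ with x ∈ U, then check whether U ∩ (A ∖ {x}) ≠ ∅ for every such U.
  x = p70: opens ∋ x are {p70, p72}, {p70, p71, p72}; each meets A ∖ {p70}, so x IS a limit point.
  x = p71: opens ∋ x are {p71, p72}, {p70, p71, p72}; each meets A ∖ {p71}, so x IS a limit point.
  x = p72: open {p72} ∋ x has {p72} ∩ (A ∖ {p72}) = ∅, so x is NOT a limit point.
Collecting: A' = {p70, p71}.


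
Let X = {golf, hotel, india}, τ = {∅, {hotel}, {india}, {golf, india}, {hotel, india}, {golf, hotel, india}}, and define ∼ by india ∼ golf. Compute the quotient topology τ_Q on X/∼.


X/∼ = {[golf=india], [hotel]}; |τ_Q| = 4.

Equivalence classes: [golf=india], [hotel].
Quotient map π: X → X/∼ sends golf ↦ [golf=india], hotel ↦ [hotel], india ↦ [golf=india].
For each subset V ⊆ X/∼, compute π^{-1}(V) ⊆ X and check whether π^{-1}(V) ∈ τ. V is open in τ_Q iff π^{-1}(V) ∈ τ.
  V = {}: π^{-1}(V) = ∅ ∈ τ ✓.
  V = {[golf=india]}: π^{-1}(V) = {golf, india} ∈ τ ✓.
  V = {[hotel]}: π^{-1}(V) = {hotel} ∈ τ ✓.
  V = {[golf=india], [hotel]}: π^{-1}(V) = {golf, hotel, india} ∈ τ ✓.
Open sets in the quotient: τ_Q = {{}, {[golf=india]}, {[hotel]}, {[golf=india], [hotel]}} (4 elements).


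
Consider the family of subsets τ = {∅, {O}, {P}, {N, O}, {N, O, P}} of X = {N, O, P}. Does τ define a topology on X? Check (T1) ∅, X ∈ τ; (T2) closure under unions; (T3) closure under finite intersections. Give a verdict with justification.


τ is NOT a topology on X.

Axiom (T1): ∅ ∈ τ? Yes; X ∈ τ? Yes.
Axiom (T2/T3): check pairwise unions and intersections of members of τ.
Counterexample for (T2): {O} ∪ {P} = {O, P} ∉ τ. Therefore τ is NOT a topology.


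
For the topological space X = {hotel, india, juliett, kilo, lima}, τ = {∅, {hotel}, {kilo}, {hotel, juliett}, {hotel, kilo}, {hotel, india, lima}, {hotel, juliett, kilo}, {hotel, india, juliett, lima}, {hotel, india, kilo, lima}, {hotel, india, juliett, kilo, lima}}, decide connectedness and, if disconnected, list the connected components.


(X, τ) is disconnected; components = [{kilo}, {hotel, india, juliett, lima}].

Find clopen sets (U ∈ τ with X ∖ U ∈ τ):
  U = ∅, X ∖ U = {hotel, india, juliett, kilo, lima} — both open, so U is clopen.
  U = {kilo}, X ∖ U = {hotel, india, juliett, lima} — both open, so U is clopen.
  U = {hotel, india, juliett, lima}, X ∖ U = {kilo} — both open, so U is clopen.
  U = {hotel, india, juliett, kilo, lima}, X ∖ U = ∅ — both open, so U is clopen.
Nontrivial clopen(s) exist: e.g. {kilo}. So (X, τ) is disconnected.
Compute connected components by grouping points that agree on all clopens:
  component: {kilo}
  component: {hotel, india, juliett, lima}


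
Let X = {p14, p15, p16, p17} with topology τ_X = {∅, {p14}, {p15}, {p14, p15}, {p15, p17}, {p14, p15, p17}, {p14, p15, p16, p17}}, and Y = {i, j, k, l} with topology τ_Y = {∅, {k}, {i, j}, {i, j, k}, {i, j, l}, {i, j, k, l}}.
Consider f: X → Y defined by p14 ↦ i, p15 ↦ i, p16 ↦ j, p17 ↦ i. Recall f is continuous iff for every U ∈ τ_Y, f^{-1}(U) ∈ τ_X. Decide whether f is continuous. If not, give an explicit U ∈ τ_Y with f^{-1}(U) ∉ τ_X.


f IS continuous.

Compute f^{-1}(U) for each U ∈ τ_Y:
  U = ∅: f^{-1}(U) = ∅ ∈ τ_X ✓.
  U = {k}: f^{-1}(U) = ∅ ∈ τ_X ✓.
  U = {i, j}: f^{-1}(U) = {p14, p15, p16, p17} ∈ τ_X ✓.
  U = {i, j, k}: f^{-1}(U) = {p14, p15, p16, p17} ∈ τ_X ✓.
  U = {i, j, l}: f^{-1}(U) = {p14, p15, p16, p17} ∈ τ_X ✓.
  U = {i, j, k, l}: f^{-1}(U) = {p14, p15, p16, p17} ∈ τ_X ✓.
Every preimage lies in τ_X, so f IS continuous.


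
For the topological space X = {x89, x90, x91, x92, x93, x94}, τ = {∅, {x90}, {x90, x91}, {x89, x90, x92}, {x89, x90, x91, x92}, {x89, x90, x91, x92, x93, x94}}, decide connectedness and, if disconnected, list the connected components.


(X, τ) is connected.

Find clopen sets (U ∈ τ with X ∖ U ∈ τ):
  U = ∅, X ∖ U = {x89, x90, x91, x92, x93, x94} — both open, so U is clopen.
  U = {x89, x90, x91, x92, x93, x94}, X ∖ U = ∅ — both open, so U is clopen.
Only trivial clopens (∅ and X) exist, so (X, τ) is connected.
Compute connected components by grouping points that agree on all clopens:
  component: {x89, x90, x91, x92, x93, x94}


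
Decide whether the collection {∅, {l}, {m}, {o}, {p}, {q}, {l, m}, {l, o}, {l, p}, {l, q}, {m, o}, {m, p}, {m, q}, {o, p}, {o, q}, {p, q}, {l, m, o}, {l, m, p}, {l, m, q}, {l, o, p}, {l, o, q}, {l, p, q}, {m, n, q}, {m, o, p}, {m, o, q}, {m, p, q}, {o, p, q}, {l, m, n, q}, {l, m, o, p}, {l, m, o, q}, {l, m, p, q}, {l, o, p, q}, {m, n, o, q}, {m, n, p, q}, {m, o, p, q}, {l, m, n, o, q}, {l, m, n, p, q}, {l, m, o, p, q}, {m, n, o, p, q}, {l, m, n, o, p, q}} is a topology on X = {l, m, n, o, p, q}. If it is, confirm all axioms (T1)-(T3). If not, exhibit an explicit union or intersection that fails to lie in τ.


τ IS a topology on X.

Axiom (T1): ∅ ∈ τ? Yes; X ∈ τ? Yes.
Axiom (T2/T3): check pairwise unions and intersections of members of τ.
All pairwise intersections and unions checked — each lies in τ. Therefore τ satisfies (T1), (T2), (T3): it IS a topology on X.


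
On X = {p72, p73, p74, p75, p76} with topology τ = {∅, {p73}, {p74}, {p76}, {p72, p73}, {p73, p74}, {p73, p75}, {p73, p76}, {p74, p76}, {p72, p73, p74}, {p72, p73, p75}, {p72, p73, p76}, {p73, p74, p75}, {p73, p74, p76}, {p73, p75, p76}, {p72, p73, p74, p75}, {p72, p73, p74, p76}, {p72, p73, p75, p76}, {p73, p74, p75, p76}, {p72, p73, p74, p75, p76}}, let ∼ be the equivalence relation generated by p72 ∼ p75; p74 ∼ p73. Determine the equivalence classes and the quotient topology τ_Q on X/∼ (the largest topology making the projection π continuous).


X/∼ = {[p72=p75], [p73=p74], [p76]}; |τ_Q| = 6.

Equivalence classes: [p72=p75], [p73=p74], [p76].
Quotient map π: X → X/∼ sends p72 ↦ [p72=p75], p73 ↦ [p73=p74], p74 ↦ [p73=p74], p75 ↦ [p72=p75], p76 ↦ [p76].
For each subset V ⊆ X/∼, compute π^{-1}(V) ⊆ X and check whether π^{-1}(V) ∈ τ. V is open in τ_Q iff π^{-1}(V) ∈ τ.
  V = {}: π^{-1}(V) = ∅ ∈ τ ✓.
  V = {[p72=p75]}: π^{-1}(V) = {p72, p75} ∉ τ ✗.
  V = {[p73=p74]}: π^{-1}(V) = {p73, p74} ∈ τ ✓.
  V = {[p72=p75], [p73=p74]}: π^{-1}(V) = {p72, p73, p74, p75} ∈ τ ✓.
  V = {[p76]}: π^{-1}(V) = {p76} ∈ τ ✓.
  V = {[p72=p75], [p76]}: π^{-1}(V) = {p72, p75, p76} ∉ τ ✗.
  V = {[p73=p74], [p76]}: π^{-1}(V) = {p73, p74, p76} ∈ τ ✓.
  V = {[p72=p75], [p73=p74], [p76]}: π^{-1}(V) = {p72, p73, p74, p75, p76} ∈ τ ✓.
Open sets in the quotient: τ_Q = {{}, {[p73=p74]}, {[p72=p75], [p73=p74]}, {[p76]}, {[p73=p74], [p76]}, {[p72=p75], [p73=p74], [p76]}} (6 elements).


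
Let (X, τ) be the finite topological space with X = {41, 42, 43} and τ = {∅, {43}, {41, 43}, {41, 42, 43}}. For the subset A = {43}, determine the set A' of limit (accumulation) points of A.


A' = {41, 42}

For each x ∈ X, list the open sets U ∈ τ with x ∈ U, then check whether U ∩ (A ∖ {x}) ≠ ∅ for every such U.
  x = 41: opens ∋ x are {41, 43}, {41, 42, 43}; each meets A ∖ {41}, so x IS a limit point.
  x = 42: opens ∋ x are {41, 42, 43}; each meets A ∖ {42}, so x IS a limit point.
  x = 43: open {43} ∋ x has {43} ∩ (A ∖ {43}) = ∅, so x is NOT a limit point.
Collecting: A' = {41, 42}.


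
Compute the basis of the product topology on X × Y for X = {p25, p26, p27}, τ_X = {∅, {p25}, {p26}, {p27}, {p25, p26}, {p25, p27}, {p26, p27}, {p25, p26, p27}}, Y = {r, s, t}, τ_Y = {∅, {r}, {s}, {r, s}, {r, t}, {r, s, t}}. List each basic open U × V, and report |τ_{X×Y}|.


Basis B = {∅ × ∅, {p25} × {r}, {p25} × {s}, {p26} × {r}, {p26} × {s}, {p27} × {r}, {p27} × {s}, {p25} × {r, s}, {p25} × {r, t}, {p25, p26} × {r}, {p25, p27} × {r}, {p25, p26} × {s}, {p25, p27} × {s}, {p26} × {r, s}, {p26} × {r, t}, {p26, p27} × {r}, {p26, p27} × {s}, {p27} × {r, s}, {p27} × {r, t}, {p25} × {r, s, t}, {p25, p26, p27} × {r}, {p25, p26, p27} × {s}, {p26} × {r, s, t}, {p27} × {r, s, t}, {p25, p26} × {r, s}, {p25, p27} × {r, s}, {p25, p26} × {r, t}, {p25, p27} × {r, t}, {p26, p27} × {r, s}, {p26, p27} × {r, t}, {p25, p26} × {r, s, t}, {p25, p27} × {r, s, t}, {p25, p26, p27} × {r, s}, {p25, p26, p27} × {r, t}, {p26, p27} × {r, s, t}, {p25, p26, p27} × {r, s, t}}; |τ_{X×Y}| = 216.

Enumerate products U × V with U ∈ τ_X, V ∈ τ_Y (deduplicated):
  ∅ × ∅ = {} (∅)
  {p25} × {r} = {(p25,r)}
  {p25} × {s} = {(p25,s)}
  {p26} × {r} = {(p26,r)}
  {p26} × {s} = {(p26,s)}
  {p27} × {r} = {(p27,r)}
  {p27} × {s} = {(p27,s)}
  {p25} × {r, s} = {(p25,r), (p25,s)}
  {p25} × {r, t} = {(p25,r), (p25,t)}
  {p25, p26} × {r} = {(p25,r), (p26,r)}
  {p25, p27} × {r} = {(p25,r), (p27,r)}
  {p25, p26} × {s} = {(p25,s), (p26,s)}
  {p25, p27} × {s} = {(p25,s), (p27,s)}
  {p26} × {r, s} = {(p26,r), (p26,s)}
  {p26} × {r, t} = {(p26,r), (p26,t)}
  {p26, p27} × {r} = {(p26,r), (p27,r)}
  {p26, p27} × {s} = {(p26,s), (p27,s)}
  {p27} × {r, s} = {(p27,r), (p27,s)}
  {p27} × {r, t} = {(p27,r), (p27,t)}
  {p25} × {r, s, t} = {(p25,r), (p25,s), (p25,t)}
  {p25, p26, p27} × {r} = {(p25,r), (p26,r), (p27,r)}
  {p25, p26, p27} × {s} = {(p25,s), (p26,s), (p27,s)}
  {p26} × {r, s, t} = {(p26,r), (p26,s), (p26,t)}
  {p27} × {r, s, t} = {(p27,r), (p27,s), (p27,t)}
  {p25, p26} × {r, s} = {(p25,r), (p25,s), (p26,r), (p26,s)}
  {p25, p27} × {r, s} = {(p25,r), (p25,s), (p27,r), (p27,s)}
  {p25, p26} × {r, t} = {(p25,r), (p25,t), (p26,r), (p26,t)}
  {p25, p27} × {r, t} = {(p25,r), (p25,t), (p27,r), (p27,t)}
  {p26, p27} × {r, s} = {(p26,r), (p26,s), (p27,r), (p27,s)}
  {p26, p27} × {r, t} = {(p26,r), (p26,t), (p27,r), (p27,t)}
  {p25, p26} × {r, s, t} = {(p25,r), (p25,s), (p25,t), (p26,r), (p26,s), (p26,t)}
  {p25, p27} × {r, s, t} = {(p25,r), (p25,s), (p25,t), (p27,r), (p27,s), (p27,t)}
  {p25, p26, p27} × {r, s} = {(p25,r), (p25,s), (p26,r), (p26,s), (p27,r), (p27,s)}
  {p25, p26, p27} × {r, t} = {(p25,r), (p25,t), (p26,r), (p26,t), (p27,r), (p27,t)}
  {p26, p27} × {r, s, t} = {(p26,r), (p26,s), (p26,t), (p27,r), (p27,s), (p27,t)}
  {p25, p26, p27} × {r, s, t} = {(p25,r), (p25,s), (p25,t), (p26,r), (p26,s), (p26,t), (p27,r), (p27,s), (p27,t)}
These 36 distinct sets form the basis B.
Close under arbitrary unions to get τ_{X×Y}; counting gives |τ_{X×Y}| = 216.


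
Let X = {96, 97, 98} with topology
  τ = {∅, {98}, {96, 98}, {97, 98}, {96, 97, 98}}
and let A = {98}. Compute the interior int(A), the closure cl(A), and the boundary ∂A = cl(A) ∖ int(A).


int(A) = {98}, cl(A) = {96, 97, 98}, ∂A = {96, 97}.

Closed sets in (X, τ) are complements of opens:
  closed(X, τ) = {∅, {96}, {97}, {96, 97}, {96, 97, 98}}.
int(A) = ⋃ {U ∈ τ : U ⊆ A}. Opens contained in A: ∅, {98}.
Taking the union of these: int(A) = {98}.
cl(A) = ⋂ {C closed : A ⊆ C}. Closed sets containing A: {96, 97, 98}.
Intersecting these: cl(A) = {96, 97, 98}.
∂A = cl(A) ∖ int(A) = {96, 97, 98} ∖ {98} = {96, 97}.


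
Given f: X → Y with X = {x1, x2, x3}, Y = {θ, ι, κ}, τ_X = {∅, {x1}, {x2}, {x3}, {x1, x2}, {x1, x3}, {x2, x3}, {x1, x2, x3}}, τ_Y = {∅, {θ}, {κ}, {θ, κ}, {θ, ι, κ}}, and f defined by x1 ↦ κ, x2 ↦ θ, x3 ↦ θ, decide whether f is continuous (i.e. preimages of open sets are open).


f IS continuous.

Compute f^{-1}(U) for each U ∈ τ_Y:
  U = ∅: f^{-1}(U) = ∅ ∈ τ_X ✓.
  U = {θ}: f^{-1}(U) = {x2, x3} ∈ τ_X ✓.
  U = {κ}: f^{-1}(U) = {x1} ∈ τ_X ✓.
  U = {θ, κ}: f^{-1}(U) = {x1, x2, x3} ∈ τ_X ✓.
  U = {θ, ι, κ}: f^{-1}(U) = {x1, x2, x3} ∈ τ_X ✓.
Every preimage lies in τ_X, so f IS continuous.


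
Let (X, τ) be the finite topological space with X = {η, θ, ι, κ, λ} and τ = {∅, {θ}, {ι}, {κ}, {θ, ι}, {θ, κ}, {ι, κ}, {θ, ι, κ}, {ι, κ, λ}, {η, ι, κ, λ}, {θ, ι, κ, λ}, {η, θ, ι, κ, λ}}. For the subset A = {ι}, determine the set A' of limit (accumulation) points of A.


A' = {η, λ}

For each x ∈ X, list the open sets U ∈ τ with x ∈ U, then check whether U ∩ (A ∖ {x}) ≠ ∅ for every such U.
  x = η: opens ∋ x are {η, ι, κ, λ}, {η, θ, ι, κ, λ}; each meets A ∖ {η}, so x IS a limit point.
  x = θ: open {θ} ∋ x has {θ} ∩ (A ∖ {θ}) = ∅, so x is NOT a limit point.
  x = ι: open {ι} ∋ x has {ι} ∩ (A ∖ {ι}) = ∅, so x is NOT a limit point.
  x = κ: open {κ} ∋ x has {κ} ∩ (A ∖ {κ}) = ∅, so x is NOT a limit point.
  x = λ: opens ∋ x are {ι, κ, λ}, {η, ι, κ, λ}, {θ, ι, κ, λ}, {η, θ, ι, κ, λ}; each meets A ∖ {λ}, so x IS a limit point.
Collecting: A' = {η, λ}.


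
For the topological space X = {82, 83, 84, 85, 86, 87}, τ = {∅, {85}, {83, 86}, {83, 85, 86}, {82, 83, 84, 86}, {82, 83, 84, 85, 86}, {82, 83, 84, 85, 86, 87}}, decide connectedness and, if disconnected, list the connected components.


(X, τ) is connected.

Find clopen sets (U ∈ τ with X ∖ U ∈ τ):
  U = ∅, X ∖ U = {82, 83, 84, 85, 86, 87} — both open, so U is clopen.
  U = {82, 83, 84, 85, 86, 87}, X ∖ U = ∅ — both open, so U is clopen.
Only trivial clopens (∅ and X) exist, so (X, τ) is connected.
Compute connected components by grouping points that agree on all clopens:
  component: {82, 83, 84, 85, 86, 87}


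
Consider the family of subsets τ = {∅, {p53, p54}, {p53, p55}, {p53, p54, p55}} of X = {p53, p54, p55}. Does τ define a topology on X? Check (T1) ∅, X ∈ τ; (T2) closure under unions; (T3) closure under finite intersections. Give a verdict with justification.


τ is NOT a topology on X.

Axiom (T1): ∅ ∈ τ? Yes; X ∈ τ? Yes.
Axiom (T2/T3): check pairwise unions and intersections of members of τ.
Counterexample for (T3): {p53, p54} ∩ {p53, p55} = {p53} ∉ τ. Therefore τ is NOT a topology.


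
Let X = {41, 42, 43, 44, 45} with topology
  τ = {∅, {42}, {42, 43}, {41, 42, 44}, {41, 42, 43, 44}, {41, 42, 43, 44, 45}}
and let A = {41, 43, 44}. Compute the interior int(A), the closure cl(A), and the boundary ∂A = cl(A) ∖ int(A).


int(A) = ∅, cl(A) = {41, 43, 44, 45}, ∂A = {41, 43, 44, 45}.

Closed sets in (X, τ) are complements of opens:
  closed(X, τ) = {∅, {45}, {43, 45}, {41, 44, 45}, {41, 43, 44, 45}, {41, 42, 43, 44, 45}}.
int(A) = ⋃ {U ∈ τ : U ⊆ A}. Opens contained in A: ∅.
Taking the union of these: int(A) = ∅.
cl(A) = ⋂ {C closed : A ⊆ C}. Closed sets containing A: {41, 43, 44, 45}, {41, 42, 43, 44, 45}.
Intersecting these: cl(A) = {41, 43, 44, 45}.
∂A = cl(A) ∖ int(A) = {41, 43, 44, 45} ∖ ∅ = {41, 43, 44, 45}.


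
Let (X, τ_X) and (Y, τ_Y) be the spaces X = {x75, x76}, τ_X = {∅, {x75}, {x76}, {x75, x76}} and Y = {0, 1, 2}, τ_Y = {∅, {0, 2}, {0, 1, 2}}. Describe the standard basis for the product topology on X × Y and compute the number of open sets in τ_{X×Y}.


Basis B = {∅ × ∅, {x75} × {0, 2}, {x76} × {0, 2}, {x75} × {0, 1, 2}, {x76} × {0, 1, 2}, {x75, x76} × {0, 2}, {x75, x76} × {0, 1, 2}}; |τ_{X×Y}| = 9.

Enumerate products U × V with U ∈ τ_X, V ∈ τ_Y (deduplicated):
  ∅ × ∅ = {} (∅)
  {x75} × {0, 2} = {(x75,0), (x75,2)}
  {x76} × {0, 2} = {(x76,0), (x76,2)}
  {x75} × {0, 1, 2} = {(x75,0), (x75,1), (x75,2)}
  {x76} × {0, 1, 2} = {(x76,0), (x76,1), (x76,2)}
  {x75, x76} × {0, 2} = {(x75,0), (x75,2), (x76,0), (x76,2)}
  {x75, x76} × {0, 1, 2} = {(x75,0), (x75,1), (x75,2), (x76,0), (x76,1), (x76,2)}
These 7 distinct sets form the basis B.
Close under arbitrary unions to get τ_{X×Y}; counting gives |τ_{X×Y}| = 9.


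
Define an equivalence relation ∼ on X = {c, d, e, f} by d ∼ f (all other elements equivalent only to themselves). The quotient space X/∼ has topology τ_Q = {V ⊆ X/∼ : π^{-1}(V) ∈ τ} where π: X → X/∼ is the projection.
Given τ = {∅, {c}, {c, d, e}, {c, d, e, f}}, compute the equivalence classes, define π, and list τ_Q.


X/∼ = {[c], [d=f], [e]}; |τ_Q| = 3.

Equivalence classes: [c], [d=f], [e].
Quotient map π: X → X/∼ sends c ↦ [c], d ↦ [d=f], e ↦ [e], f ↦ [d=f].
For each subset V ⊆ X/∼, compute π^{-1}(V) ⊆ X and check whether π^{-1}(V) ∈ τ. V is open in τ_Q iff π^{-1}(V) ∈ τ.
  V = {}: π^{-1}(V) = ∅ ∈ τ ✓.
  V = {[c]}: π^{-1}(V) = {c} ∈ τ ✓.
  V = {[d=f]}: π^{-1}(V) = {d, f} ∉ τ ✗.
  V = {[c], [d=f]}: π^{-1}(V) = {c, d, f} ∉ τ ✗.
  V = {[e]}: π^{-1}(V) = {e} ∉ τ ✗.
  V = {[c], [e]}: π^{-1}(V) = {c, e} ∉ τ ✗.
  V = {[d=f], [e]}: π^{-1}(V) = {d, e, f} ∉ τ ✗.
  V = {[c], [d=f], [e]}: π^{-1}(V) = {c, d, e, f} ∈ τ ✓.
Open sets in the quotient: τ_Q = {{}, {[c]}, {[c], [d=f], [e]}} (3 elements).
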